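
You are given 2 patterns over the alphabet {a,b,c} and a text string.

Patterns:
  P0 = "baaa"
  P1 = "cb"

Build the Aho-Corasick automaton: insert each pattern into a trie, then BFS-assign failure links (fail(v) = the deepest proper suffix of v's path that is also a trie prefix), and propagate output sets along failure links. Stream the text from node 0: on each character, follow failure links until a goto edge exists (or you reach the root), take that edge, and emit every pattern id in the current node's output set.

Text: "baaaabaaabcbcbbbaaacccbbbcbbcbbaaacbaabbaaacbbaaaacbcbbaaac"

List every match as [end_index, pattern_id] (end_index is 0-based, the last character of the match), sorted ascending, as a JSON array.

Construct AC machine:
Trie (insert patterns):
  n0 'ε': b→1 c→5
  n1 'b': a→2
  n2 'ba': a→3
  n3 'baa': a→4
  n4 'baaa': ·  ←P0
  n5 'c': b→6
  n6 'cb': ·  ←P1

Failure links (BFS by depth):
  n1('b'): parent n0 fail=0; on 'b' 0 → fail=0;  out ∅∪∅=∅
  n5('c'): parent n0 fail=0; on 'c' 0 → fail=0;  out ∅∪∅=∅
  n2('ba'): parent n1 fail=0; on 'a' 0 → fail=0;  out ∅∪∅=∅
  n6('cb'): parent n5 fail=0; on 'b' 0 → fail=1;  out {1}∪∅={1}
  n3('baa'): parent n2 fail=0; on 'a' 0 → fail=0;  out ∅∪∅=∅
  n4('baaa'): parent n3 fail=0; on 'a' 0 → fail=0;  out {0}∪∅={0}

Run:
i=0 'b': node 0→1
i=1 'a': node 1→2
i=2 'a': node 2→3
i=3 'a': node 3→4  ** P0@[0:3]
i=4 'a': node 4→0 (via fail)
i=5 'b': node 0→1
i=6 'a': node 1→2
i=7 'a': node 2→3
i=8 'a': node 3→4  ** P0@[5:8]
i=9 'b': node 4→1 (via fail)
i=10 'c': node 1→5 (via fail)
i=11 'b': node 5→6  ** P1@[10:11]
i=12 'c': node 6→5 (via fail)
i=13 'b': node 5→6  ** P1@[12:13]
i=14 'b': node 6→1 (via fail)
i=15 'b': node 1→1 (via fail)
i=16 'a': node 1→2
i=17 'a': node 2→3
i=18 'a': node 3→4  ** P0@[15:18]
i=19 'c': node 4→5 (via fail)
i=20 'c': node 5→5 (via fail)
i=21 'c': node 5→5 (via fail)
i=22 'b': node 5→6  ** P1@[21:22]
i=23 'b': node 6→1 (via fail)
i=24 'b': node 1→1 (via fail)
i=25 'c': node 1→5 (via fail)
i=26 'b': node 5→6  ** P1@[25:26]
i=27 'b': node 6→1 (via fail)
i=28 'c': node 1→5 (via fail)
i=29 'b': node 5→6  ** P1@[28:29]
i=30 'b': node 6→1 (via fail)
i=31 'a': node 1→2
i=32 'a': node 2→3
i=33 'a': node 3→4  ** P0@[30:33]
i=34 'c': node 4→5 (via fail)
i=35 'b': node 5→6  ** P1@[34:35]
i=36 'a': node 6→2 (via fail)
i=37 'a': node 2→3
i=38 'b': node 3→1 (via fail)
i=39 'b': node 1→1 (via fail)
i=40 'a': node 1→2
i=41 'a': node 2→3
i=42 'a': node 3→4  ** P0@[39:42]
i=43 'c': node 4→5 (via fail)
i=44 'b': node 5→6  ** P1@[43:44]
i=45 'b': node 6→1 (via fail)
i=46 'a': node 1→2
i=47 'a': node 2→3
i=48 'a': node 3→4  ** P0@[45:48]
i=49 'a': node 4→0 (via fail)
i=50 'c': node 0→5
i=51 'b': node 5→6  ** P1@[50:51]
i=52 'c': node 6→5 (via fail)
i=53 'b': node 5→6  ** P1@[52:53]
i=54 'b': node 6→1 (via fail)
i=55 'a': node 1→2
i=56 'a': node 2→3
i=57 'a': node 3→4  ** P0@[54:57]
i=58 'c': node 4→5 (via fail)

Matches: [[3,0],[8,0],[11,1],[13,1],[18,0],[22,1],[26,1],[29,1],[33,0],[35,1],[42,0],[44,1],[48,0],[51,1],[53,1],[57,0]]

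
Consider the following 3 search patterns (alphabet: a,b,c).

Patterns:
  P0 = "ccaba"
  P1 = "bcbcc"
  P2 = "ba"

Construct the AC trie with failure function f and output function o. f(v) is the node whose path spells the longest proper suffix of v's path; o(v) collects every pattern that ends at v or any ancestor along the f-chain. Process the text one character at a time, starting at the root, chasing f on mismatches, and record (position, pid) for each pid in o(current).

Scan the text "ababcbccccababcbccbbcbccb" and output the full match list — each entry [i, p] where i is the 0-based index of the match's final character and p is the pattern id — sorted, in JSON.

Build automaton:
Trie nodes:
  n0 'ε': b→6 c→1
  n1 'c': c→2
  n2 'cc': a→3
  n3 'cca': b→4
  n4 'ccab': a→5
  n5 'ccaba': ·  [P0 ends]
  n6 'b': a→11 c→7
  n7 'bc': b→8
  n8 'bcb': c→9
  n9 'bcbc': c→10
  n10 'bcbcc': ·  [P1 ends]
  n11 'ba': ·  [P2 ends]

Failure links (BFS by depth):
  n1('c'): parent n0 fail=0; on 'c' 0 → fail=0;  out ∅∪∅=∅
  n6('b'): parent n0 fail=0; on 'b' 0 → fail=0;  out ∅∪∅=∅
  n2('cc'): parent n1 fail=0; on 'c' 0 → fail=1;  out ∅∪∅=∅
  n7('bc'): parent n6 fail=0; on 'c' 0 → fail=1;  out ∅∪∅=∅
  n11('ba'): parent n6 fail=0; on 'a' 0 → fail=0;  out {2}∪∅={2}
  n3('cca'): parent n2 fail=1; on 'a' 1→0 → fail=0;  out ∅∪∅=∅
  n8('bcb'): parent n7 fail=1; on 'b' 1→0 → fail=6;  out ∅∪∅=∅
  n4('ccab'): parent n3 fail=0; on 'b' 0 → fail=6;  out ∅∪∅=∅
  n9('bcbc'): parent n8 fail=6; on 'c' 6 → fail=7;  out ∅∪∅=∅
  n5('ccaba'): parent n4 fail=6; on 'a' 6 → fail=11;  out {0}∪{2}={0,2}
  n10('bcbcc'): parent n9 fail=7; on 'c' 7→1 → fail=2;  out {1}∪∅={1}

Text stream:
pos 0 'a': at 0
pos 1 'b': at 6
pos 2 'a': at 11  ** P2@[1:2]
pos 3 'b': at 6 (fail-walked)
pos 4 'c': at 7
pos 5 'b': at 8
pos 6 'c': at 9
pos 7 'c': at 10  ** P1@[3:7]
pos 8 'c': at 2 (fail-walked)
pos 9 'c': at 2 (fail-walked)
pos 10 'a': at 3
pos 11 'b': at 4
pos 12 'a': at 5  ** P0@[8:12],P2@[11:12]
pos 13 'b': at 6 (fail-walked)
pos 14 'c': at 7
pos 15 'b': at 8
pos 16 'c': at 9
pos 17 'c': at 10  ** P1@[13:17]
pos 18 'b': at 6 (fail-walked)
pos 19 'b': at 6 (fail-walked)
pos 20 'c': at 7
pos 21 'b': at 8
pos 22 'c': at 9
pos 23 'c': at 10  ** P1@[19:23]
pos 24 'b': at 6 (fail-walked)

Result: [[2,2],[7,1],[12,0],[12,2],[17,1],[23,1]]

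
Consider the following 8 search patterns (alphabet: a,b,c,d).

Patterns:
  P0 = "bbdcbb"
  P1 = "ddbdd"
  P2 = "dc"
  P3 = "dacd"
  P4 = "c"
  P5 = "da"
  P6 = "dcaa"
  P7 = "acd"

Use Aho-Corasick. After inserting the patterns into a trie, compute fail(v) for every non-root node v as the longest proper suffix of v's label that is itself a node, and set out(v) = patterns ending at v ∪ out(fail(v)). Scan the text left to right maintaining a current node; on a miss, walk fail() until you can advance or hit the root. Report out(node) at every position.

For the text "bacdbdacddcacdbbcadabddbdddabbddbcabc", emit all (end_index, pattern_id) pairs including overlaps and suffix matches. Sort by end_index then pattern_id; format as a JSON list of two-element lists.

Build:
Trie nodes:
  n0 'ε': a→19 b→1 c→16 d→7
  n1 'b': b→2
  n2 'bb': d→3
  n3 'bbd': c→4
  n4 'bbdc': b→5
  n5 'bbdcb': b→6
  n6 'bbdcbb': ·  [P0 ends]
  n7 'd': a→13 c→12 d→8
  n8 'dd': b→9
  n9 'ddb': d→10
  n10 'ddbd': d→11
  n11 'ddbdd': ·  [P1 ends]
  n12 'dc': a→17  [P2 ends]
  n13 'da': c→14  [P5 ends]
  n14 'dac': d→15
  n15 'dacd': ·  [P3 ends]
  n16 'c': ·  [P4 ends]
  n17 'dca': a→18
  n18 'dcaa': ·  [P6 ends]
  n19 'a': c→20
  n20 'ac': d→21
  n21 'acd': ·  [P7 ends]

Failure links (BFS by depth):
  n1('b'): parent n0 fail=0; on 'b' 0 → fail=0;  out ∅∪∅=∅
  n7('d'): parent n0 fail=0; on 'd' 0 → fail=0;  out ∅∪∅=∅
  n16('c'): parent n0 fail=0; on 'c' 0 → fail=0;  out {4}∪∅={4}
  n19('a'): parent n0 fail=0; on 'a' 0 → fail=0;  out ∅∪∅=∅
  n2('bb'): parent n1 fail=0; on 'b' 0 → fail=1;  out ∅∪∅=∅
  n8('dd'): parent n7 fail=0; on 'd' 0 → fail=7;  out ∅∪∅=∅
  n12('dc'): parent n7 fail=0; on 'c' 0 → fail=16;  out {2}∪{4}={2,4}
  n13('da'): parent n7 fail=0; on 'a' 0 → fail=19;  out {5}∪∅={5}
  n20('ac'): parent n19 fail=0; on 'c' 0 → fail=16;  out ∅∪{4}={4}
  n3('bbd'): parent n2 fail=1; on 'd' 1→0 → fail=7;  out ∅∪∅=∅
  n9('ddb'): parent n8 fail=7; on 'b' 7→0 → fail=1;  out ∅∪∅=∅
  n14('dac'): parent n13 fail=19; on 'c' 19 → fail=20;  out ∅∪{4}={4}
  n17('dca'): parent n12 fail=16; on 'a' 16→0 → fail=19;  out ∅∪∅=∅
  n21('acd'): parent n20 fail=16; on 'd' 16→0 → fail=7;  out {7}∪∅={7}
  n4('bbdc'): parent n3 fail=7; on 'c' 7 → fail=12;  out ∅∪{2,4}={2,4}
  n10('ddbd'): parent n9 fail=1; on 'd' 1→0 → fail=7;  out ∅∪∅=∅
  n15('dacd'): parent n14 fail=20; on 'd' 20 → fail=21;  out {3}∪{7}={3,7}
  n18('dcaa'): parent n17 fail=19; on 'a' 19→0 → fail=19;  out {6}∪∅={6}
  n5('bbdcb'): parent n4 fail=12; on 'b' 12→16→0 → fail=1;  out ∅∪∅=∅
  n11('ddbdd'): parent n10 fail=7; on 'd' 7 → fail=8;  out {1}∪∅={1}
  n6('bbdcbb'): parent n5 fail=1; on 'b' 1 → fail=2;  out {0}∪∅={0}

Scan:
pos 0 'b': at 1
pos 1 'a': at 19 ·f
pos 2 'c': at 20  → match P4@[2:2]
pos 3 'd': at 21  → match P7@[1:3]
pos 4 'b': at 1 ·f
pos 5 'd': at 7 ·f
pos 6 'a': at 13  → match P5@[5:6]
pos 7 'c': at 14  → match P4@[7:7]
pos 8 'd': at 15  → match P3@[5:8],P7@[6:8]
pos 9 'd': at 8 ·f
pos 10 'c': at 12 ·f  → match P2@[9:10],P4@[10:10]
pos 11 'a': at 17
pos 12 'c': at 20 ·f  → match P4@[12:12]
pos 13 'd': at 21  → match P7@[11:13]
pos 14 'b': at 1 ·f
pos 15 'b': at 2
pos 16 'c': at 16 ·f  → match P4@[16:16]
pos 17 'a': at 19 ·f
pos 18 'd': at 7 ·f
pos 19 'a': at 13  → match P5@[18:19]
pos 20 'b': at 1 ·f
pos 21 'd': at 7 ·f
pos 22 'd': at 8
pos 23 'b': at 9
pos 24 'd': at 10
pos 25 'd': at 11  → match P1@[21:25]
pos 26 'd': at 8 ·f
pos 27 'a': at 13 ·f  → match P5@[26:27]
pos 28 'b': at 1 ·f
pos 29 'b': at 2
pos 30 'd': at 3
pos 31 'd': at 8 ·f
pos 32 'b': at 9
pos 33 'c': at 16 ·f  → match P4@[33:33]
pos 34 'a': at 19 ·f
pos 35 'b': at 1 ·f
pos 36 'c': at 16 ·f  → match P4@[36:36]

Matches: [[2,4],[3,7],[6,5],[7,4],[8,3],[8,7],[10,2],[10,4],[12,4],[13,7],[16,4],[19,5],[25,1],[27,5],[33,4],[36,4]]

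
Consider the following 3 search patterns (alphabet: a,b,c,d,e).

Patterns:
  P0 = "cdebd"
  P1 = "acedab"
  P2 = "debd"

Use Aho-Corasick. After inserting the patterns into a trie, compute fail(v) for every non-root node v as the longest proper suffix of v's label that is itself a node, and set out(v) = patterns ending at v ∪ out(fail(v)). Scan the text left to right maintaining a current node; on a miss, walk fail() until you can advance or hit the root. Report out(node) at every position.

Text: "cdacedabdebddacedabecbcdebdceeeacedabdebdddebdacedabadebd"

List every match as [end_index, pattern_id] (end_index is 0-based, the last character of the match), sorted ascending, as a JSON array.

Build automaton:
Trie nodes:
  0='ε' goto a→6 c→1 d→12
  1='c' goto d→2
  2='cd' goto e→3
  3='cde' goto b→4
  4='cdeb' goto d→5
  5='cdebd' goto ·  [P0 ends]
  6='a' goto c→7
  7='ac' goto e→8
  8='ace' goto d→9
  9='aced' goto a→10
  10='aceda' goto b→11
  11='acedab' goto ·  [P1 ends]
  12='d' goto e→13
  13='de' goto b→14
  14='deb' goto d→15
  15='debd' goto ·  [P2 ends]

BFS fail/out derivation:
  fail(1) 'c': from fail(0)=0 chase 'c': 0 ⇒ 0;  out=∅∪out(0)=∅
  fail(6) 'a': from fail(0)=0 chase 'a': 0 ⇒ 0;  out=∅∪out(0)=∅
  fail(12) 'd': from fail(0)=0 chase 'd': 0 ⇒ 0;  out=∅∪out(0)=∅
  fail(2) 'cd': from fail(1)=0 chase 'd': 0 ⇒ 12;  out=∅∪out(12)=∅
  fail(7) 'ac': from fail(6)=0 chase 'c': 0 ⇒ 1;  out=∅∪out(1)=∅
  fail(13) 'de': from fail(12)=0 chase 'e': 0 ⇒ 0;  out=∅∪out(0)=∅
  fail(3) 'cde': from fail(2)=12 chase 'e': 12 ⇒ 13;  out=∅∪out(13)=∅
  fail(8) 'ace': from fail(7)=1 chase 'e': 1→0 ⇒ 0;  out=∅∪out(0)=∅
  fail(14) 'deb': from fail(13)=0 chase 'b': 0 ⇒ 0;  out=∅∪out(0)=∅
  fail(4) 'cdeb': from fail(3)=13 chase 'b': 13 ⇒ 14;  out=∅∪out(14)=∅
  fail(9) 'aced': from fail(8)=0 chase 'd': 0 ⇒ 12;  out=∅∪out(12)=∅
  fail(15) 'debd': from fail(14)=0 chase 'd': 0 ⇒ 12;  out={2}∪out(12)={2}
  fail(5) 'cdebd': from fail(4)=14 chase 'd': 14 ⇒ 15;  out={0}∪out(15)={0,2}
  fail(10) 'aceda': from fail(9)=12 chase 'a': 12→0 ⇒ 6;  out=∅∪out(6)=∅
  fail(11) 'acedab': from fail(10)=6 chase 'b': 6→0 ⇒ 0;  out={1}∪out(0)={1}

Scan:
pos 0 'c': at 1
pos 1 'd': at 2
pos 2 'a': at 6 (via fail)
pos 3 'c': at 7
pos 4 'e': at 8
pos 5 'd': at 9
pos 6 'a': at 10
pos 7 'b': at 11  → match P1@[2:7]
pos 8 'd': at 12 (via fail)
pos 9 'e': at 13
pos 10 'b': at 14
pos 11 'd': at 15  → match P2@[8:11]
pos 12 'd': at 12 (via fail)
pos 13 'a': at 6 (via fail)
pos 14 'c': at 7
pos 15 'e': at 8
pos 16 'd': at 9
pos 17 'a': at 10
pos 18 'b': at 11  → match P1@[13:18]
pos 19 'e': at 0 (via fail)
pos 20 'c': at 1
pos 21 'b': at 0 (via fail)
pos 22 'c': at 1
pos 23 'd': at 2
pos 24 'e': at 3
pos 25 'b': at 4
pos 26 'd': at 5  → match P0@[22:26],P2@[23:26]
pos 27 'c': at 1 (via fail)
pos 28 'e': at 0 (via fail)
pos 29 'e': at 0
pos 30 'e': at 0
pos 31 'a': at 6
pos 32 'c': at 7
pos 33 'e': at 8
pos 34 'd': at 9
pos 35 'a': at 10
pos 36 'b': at 11  → match P1@[31:36]
pos 37 'd': at 12 (via fail)
pos 38 'e': at 13
pos 39 'b': at 14
pos 40 'd': at 15  → match P2@[37:40]
pos 41 'd': at 12 (via fail)
pos 42 'd': at 12 (via fail)
pos 43 'e': at 13
pos 44 'b': at 14
pos 45 'd': at 15  → match P2@[42:45]
pos 46 'a': at 6 (via fail)
pos 47 'c': at 7
pos 48 'e': at 8
pos 49 'd': at 9
pos 50 'a': at 10
pos 51 'b': at 11  → match P1@[46:51]
pos 52 'a': at 6 (via fail)
pos 53 'd': at 12 (via fail)
pos 54 'e': at 13
pos 55 'b': at 14
pos 56 'd': at 15  → match P2@[53:56]

Matches: [[7,1],[11,2],[18,1],[26,0],[26,2],[36,1],[40,2],[45,2],[51,1],[56,2]]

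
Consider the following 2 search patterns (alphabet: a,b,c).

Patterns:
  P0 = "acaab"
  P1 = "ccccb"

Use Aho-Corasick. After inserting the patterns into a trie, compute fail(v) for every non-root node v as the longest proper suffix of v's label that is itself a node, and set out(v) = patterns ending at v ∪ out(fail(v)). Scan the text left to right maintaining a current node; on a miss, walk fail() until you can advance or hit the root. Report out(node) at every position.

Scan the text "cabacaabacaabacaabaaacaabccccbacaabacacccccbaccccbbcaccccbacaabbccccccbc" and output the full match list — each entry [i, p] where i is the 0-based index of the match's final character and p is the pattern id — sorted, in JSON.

Build:
Trie (insert patterns):
  0='ε' goto a→1 c→6
  1='a' goto c→2
  2='ac' goto a→3
  3='aca' goto a→4
  4='acaa' goto b→5
  5='acaab' goto ·  ←P0
  6='c' goto c→7
  7='cc' goto c→8
  8='ccc' goto c→9
  9='cccc' goto b→10
  10='ccccb' goto ·  ←P1

Failure links (BFS by depth):
  n1('a'): parent n0 fail=0; on 'a' 0 → fail=0;  out ∅∪∅=∅
  n6('c'): parent n0 fail=0; on 'c' 0 → fail=0;  out ∅∪∅=∅
  n2('ac'): parent n1 fail=0; on 'c' 0 → fail=6;  out ∅∪∅=∅
  n7('cc'): parent n6 fail=0; on 'c' 0 → fail=6;  out ∅∪∅=∅
  n3('aca'): parent n2 fail=6; on 'a' 6→0 → fail=1;  out ∅∪∅=∅
  n8('ccc'): parent n7 fail=6; on 'c' 6 → fail=7;  out ∅∪∅=∅
  n4('acaa'): parent n3 fail=1; on 'a' 1→0 → fail=1;  out ∅∪∅=∅
  n9('cccc'): parent n8 fail=7; on 'c' 7 → fail=8;  out ∅∪∅=∅
  n5('acaab'): parent n4 fail=1; on 'b' 1→0 → fail=0;  out {0}∪∅={0}
  n10('ccccb'): parent n9 fail=8; on 'b' 8→7→6→0 → fail=0;  out {1}∪∅={1}

Text stream:
[0] read 'c'  n0⇒n6
[1] read 'a'  n6⇒n1 (via fail)
[2] read 'b'  n1⇒n0 (via fail)
[3] read 'a'  n0⇒n1
[4] read 'c'  n1⇒n2
[5] read 'a'  n2⇒n3
[6] read 'a'  n3⇒n4
[7] read 'b'  n4⇒n5  emit P0@[3:7]
[8] read 'a'  n5⇒n1 (via fail)
[9] read 'c'  n1⇒n2
[10] read 'a'  n2⇒n3
[11] read 'a'  n3⇒n4
[12] read 'b'  n4⇒n5  emit P0@[8:12]
[13] read 'a'  n5⇒n1 (via fail)
[14] read 'c'  n1⇒n2
[15] read 'a'  n2⇒n3
[16] read 'a'  n3⇒n4
[17] read 'b'  n4⇒n5  emit P0@[13:17]
[18] read 'a'  n5⇒n1 (via fail)
[19] read 'a'  n1⇒n1 (via fail)
[20] read 'a'  n1⇒n1 (via fail)
[21] read 'c'  n1⇒n2
[22] read 'a'  n2⇒n3
[23] read 'a'  n3⇒n4
[24] read 'b'  n4⇒n5  emit P0@[20:24]
[25] read 'c'  n5⇒n6 (via fail)
[26] read 'c'  n6⇒n7
[27] read 'c'  n7⇒n8
[28] read 'c'  n8⇒n9
[29] read 'b'  n9⇒n10  emit P1@[25:29]
[30] read 'a'  n10⇒n1 (via fail)
[31] read 'c'  n1⇒n2
[32] read 'a'  n2⇒n3
[33] read 'a'  n3⇒n4
[34] read 'b'  n4⇒n5  emit P0@[30:34]
[35] read 'a'  n5⇒n1 (via fail)
[36] read 'c'  n1⇒n2
[37] read 'a'  n2⇒n3
[38] read 'c'  n3⇒n2 (via fail)
[39] read 'c'  n2⇒n7 (via fail)
[40] read 'c'  n7⇒n8
[41] read 'c'  n8⇒n9
[42] read 'c'  n9⇒n9 (via fail)
[43] read 'b'  n9⇒n10  emit P1@[39:43]
[44] read 'a'  n10⇒n1 (via fail)
[45] read 'c'  n1⇒n2
[46] read 'c'  n2⇒n7 (via fail)
[47] read 'c'  n7⇒n8
[48] read 'c'  n8⇒n9
[49] read 'b'  n9⇒n10  emit P1@[45:49]
[50] read 'b'  n10⇒n0 (via fail)
[51] read 'c'  n0⇒n6
[52] read 'a'  n6⇒n1 (via fail)
[53] read 'c'  n1⇒n2
[54] read 'c'  n2⇒n7 (via fail)
[55] read 'c'  n7⇒n8
[56] read 'c'  n8⇒n9
[57] read 'b'  n9⇒n10  emit P1@[53:57]
[58] read 'a'  n10⇒n1 (via fail)
[59] read 'c'  n1⇒n2
[60] read 'a'  n2⇒n3
[61] read 'a'  n3⇒n4
[62] read 'b'  n4⇒n5  emit P0@[58:62]
[63] read 'b'  n5⇒n0 (via fail)
[64] read 'c'  n0⇒n6
[65] read 'c'  n6⇒n7
[66] read 'c'  n7⇒n8
[67] read 'c'  n8⇒n9
[68] read 'c'  n9⇒n9 (via fail)
[69] read 'c'  n9⇒n9 (via fail)
[70] read 'b'  n9⇒n10  emit P1@[66:70]
[71] read 'c'  n10⇒n6 (via fail)

All matches (sorted): [[7,0],[12,0],[17,0],[24,0],[29,1],[34,0],[43,1],[49,1],[57,1],[62,0],[70,1]]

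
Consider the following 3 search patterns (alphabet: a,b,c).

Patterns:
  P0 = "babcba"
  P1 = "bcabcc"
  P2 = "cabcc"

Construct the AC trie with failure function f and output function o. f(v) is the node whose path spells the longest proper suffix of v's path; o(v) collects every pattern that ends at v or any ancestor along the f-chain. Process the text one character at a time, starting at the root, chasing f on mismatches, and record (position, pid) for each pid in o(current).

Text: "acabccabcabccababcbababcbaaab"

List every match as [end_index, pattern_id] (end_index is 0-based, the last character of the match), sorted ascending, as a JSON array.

Build:
Trie nodes:
  0='ε' goto b→1 c→12
  1='b' goto a→2 c→7
  2='ba' goto b→3
  3='bab' goto c→4
  4='babc' goto b→5
  5='babcb' goto a→6
  6='babcba' goto ·  ←P0
  7='bc' goto a→8
  8='bca' goto b→9
  9='bcab' goto c→10
  10='bcabc' goto c→11
  11='bcabcc' goto ·  ←P1
  12='c' goto a→13
  13='ca' goto b→14
  14='cab' goto c→15
  15='cabc' goto c→16
  16='cabcc' goto ·  ←P2

BFS fail/out derivation:
  fail(1) 'b': from fail(0)=0 chase 'b': 0 ⇒ 0;  out=∅∪out(0)=∅
  fail(12) 'c': from fail(0)=0 chase 'c': 0 ⇒ 0;  out=∅∪out(0)=∅
  fail(2) 'ba': from fail(1)=0 chase 'a': 0 ⇒ 0;  out=∅∪out(0)=∅
  fail(7) 'bc': from fail(1)=0 chase 'c': 0 ⇒ 12;  out=∅∪out(12)=∅
  fail(13) 'ca': from fail(12)=0 chase 'a': 0 ⇒ 0;  out=∅∪out(0)=∅
  fail(3) 'bab': from fail(2)=0 chase 'b': 0 ⇒ 1;  out=∅∪out(1)=∅
  fail(8) 'bca': from fail(7)=12 chase 'a': 12 ⇒ 13;  out=∅∪out(13)=∅
  fail(14) 'cab': from fail(13)=0 chase 'b': 0 ⇒ 1;  out=∅∪out(1)=∅
  fail(4) 'babc': from fail(3)=1 chase 'c': 1 ⇒ 7;  out=∅∪out(7)=∅
  fail(9) 'bcab': from fail(8)=13 chase 'b': 13 ⇒ 14;  out=∅∪out(14)=∅
  fail(15) 'cabc': from fail(14)=1 chase 'c': 1 ⇒ 7;  out=∅∪out(7)=∅
  fail(5) 'babcb': from fail(4)=7 chase 'b': 7→12→0 ⇒ 1;  out=∅∪out(1)=∅
  fail(10) 'bcabc': from fail(9)=14 chase 'c': 14 ⇒ 15;  out=∅∪out(15)=∅
  fail(16) 'cabcc': from fail(15)=7 chase 'c': 7→12→0 ⇒ 12;  out={2}∪out(12)={2}
  fail(6) 'babcba': from fail(5)=1 chase 'a': 1 ⇒ 2;  out={0}∪out(2)={0}
  fail(11) 'bcabcc': from fail(10)=15 chase 'c': 15 ⇒ 16;  out={1}∪out(16)={1,2}

Scan:
pos 0 'a': at 0
pos 1 'c': at 12
pos 2 'a': at 13
pos 3 'b': at 14
pos 4 'c': at 15
pos 5 'c': at 16  emit P2@[1:5]
pos 6 'a': at 13 (fail-walked)
pos 7 'b': at 14
pos 8 'c': at 15
pos 9 'a': at 8 (fail-walked)
pos 10 'b': at 9
pos 11 'c': at 10
pos 12 'c': at 11  emit P1@[7:12],P2@[8:12]
pos 13 'a': at 13 (fail-walked)
pos 14 'b': at 14
pos 15 'a': at 2 (fail-walked)
pos 16 'b': at 3
pos 17 'c': at 4
pos 18 'b': at 5
pos 19 'a': at 6  emit P0@[14:19]
pos 20 'b': at 3 (fail-walked)
pos 21 'a': at 2 (fail-walked)
pos 22 'b': at 3
pos 23 'c': at 4
pos 24 'b': at 5
pos 25 'a': at 6  emit P0@[20:25]
pos 26 'a': at 0 (fail-walked)
pos 27 'a': at 0
pos 28 'b': at 1

Result: [[5,2],[12,1],[12,2],[19,0],[25,0]]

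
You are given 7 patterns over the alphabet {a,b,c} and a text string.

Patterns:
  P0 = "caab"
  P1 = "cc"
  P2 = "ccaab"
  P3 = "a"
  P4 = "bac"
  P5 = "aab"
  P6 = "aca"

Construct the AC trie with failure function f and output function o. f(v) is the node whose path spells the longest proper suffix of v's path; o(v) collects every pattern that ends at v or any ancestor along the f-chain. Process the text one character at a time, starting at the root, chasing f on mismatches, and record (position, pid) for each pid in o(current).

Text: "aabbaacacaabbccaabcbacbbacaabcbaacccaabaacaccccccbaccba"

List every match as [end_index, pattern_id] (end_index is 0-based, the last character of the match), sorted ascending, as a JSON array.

Construct AC machine:
Trie (insert patterns):
  0='ε' goto a→9 b→10 c→1
  1='c' goto a→2 c→5
  2='ca' goto a→3
  3='caa' goto b→4
  4='caab' goto ·  [P0 ends]
  5='cc' goto a→6  [P1 ends]
  6='cca' goto a→7
  7='ccaa' goto b→8
  8='ccaab' goto ·  [P2 ends]
  9='a' goto a→13 c→15  [P3 ends]
  10='b' goto a→11
  11='ba' goto c→12
  12='bac' goto ·  [P4 ends]
  13='aa' goto b→14
  14='aab' goto ·  [P5 ends]
  15='ac' goto a→16
  16='aca' goto ·  [P6 ends]

Failure links (BFS by depth):
  fail(1) 'c': from fail(0)=0 chase 'c': 0 ⇒ 0;  out=∅∪out(0)=∅
  fail(9) 'a': from fail(0)=0 chase 'a': 0 ⇒ 0;  out={3}∪out(0)={3}
  fail(10) 'b': from fail(0)=0 chase 'b': 0 ⇒ 0;  out=∅∪out(0)=∅
  fail(2) 'ca': from fail(1)=0 chase 'a': 0 ⇒ 9;  out=∅∪out(9)={3}
  fail(5) 'cc': from fail(1)=0 chase 'c': 0 ⇒ 1;  out={1}∪out(1)={1}
  fail(11) 'ba': from fail(10)=0 chase 'a': 0 ⇒ 9;  out=∅∪out(9)={3}
  fail(13) 'aa': from fail(9)=0 chase 'a': 0 ⇒ 9;  out=∅∪out(9)={3}
  fail(15) 'ac': from fail(9)=0 chase 'c': 0 ⇒ 1;  out=∅∪out(1)=∅
  fail(3) 'caa': from fail(2)=9 chase 'a': 9 ⇒ 13;  out=∅∪out(13)={3}
  fail(6) 'cca': from fail(5)=1 chase 'a': 1 ⇒ 2;  out=∅∪out(2)={3}
  fail(12) 'bac': from fail(11)=9 chase 'c': 9 ⇒ 15;  out={4}∪out(15)={4}
  fail(14) 'aab': from fail(13)=9 chase 'b': 9→0 ⇒ 10;  out={5}∪out(10)={5}
  fail(16) 'aca': from fail(15)=1 chase 'a': 1 ⇒ 2;  out={6}∪out(2)={3,6}
  fail(4) 'caab': from fail(3)=13 chase 'b': 13 ⇒ 14;  out={0}∪out(14)={0,5}
  fail(7) 'ccaa': from fail(6)=2 chase 'a': 2 ⇒ 3;  out=∅∪out(3)={3}
  fail(8) 'ccaab': from fail(7)=3 chase 'b': 3 ⇒ 4;  out={2}∪out(4)={0,2,5}

Scan:
[0] read 'a'  n0⇒n9  ** P3@[0:0]
[1] read 'a'  n9⇒n13  ** P3@[1:1]
[2] read 'b'  n13⇒n14  ** P5@[0:2]
[3] read 'b'  n14⇒n10 (fail-walked)
[4] read 'a'  n10⇒n11  ** P3@[4:4]
[5] read 'a'  n11⇒n13 (fail-walked)  ** P3@[5:5]
[6] read 'c'  n13⇒n15 (fail-walked)
[7] read 'a'  n15⇒n16  ** P3@[7:7],P6@[5:7]
[8] read 'c'  n16⇒n15 (fail-walked)
[9] read 'a'  n15⇒n16  ** P3@[9:9],P6@[7:9]
[10] read 'a'  n16⇒n3 (fail-walked)  ** P3@[10:10]
[11] read 'b'  n3⇒n4  ** P0@[8:11],P5@[9:11]
[12] read 'b'  n4⇒n10 (fail-walked)
[13] read 'c'  n10⇒n1 (fail-walked)
[14] read 'c'  n1⇒n5  ** P1@[13:14]
[15] read 'a'  n5⇒n6  ** P3@[15:15]
[16] read 'a'  n6⇒n7  ** P3@[16:16]
[17] read 'b'  n7⇒n8  ** P0@[14:17],P2@[13:17],P5@[15:17]
[18] read 'c'  n8⇒n1 (fail-walked)
[19] read 'b'  n1⇒n10 (fail-walked)
[20] read 'a'  n10⇒n11  ** P3@[20:20]
[21] read 'c'  n11⇒n12  ** P4@[19:21]
[22] read 'b'  n12⇒n10 (fail-walked)
[23] read 'b'  n10⇒n10 (fail-walked)
[24] read 'a'  n10⇒n11  ** P3@[24:24]
[25] read 'c'  n11⇒n12  ** P4@[23:25]
[26] read 'a'  n12⇒n16 (fail-walked)  ** P3@[26:26],P6@[24:26]
[27] read 'a'  n16⇒n3 (fail-walked)  ** P3@[27:27]
[28] read 'b'  n3⇒n4  ** P0@[25:28],P5@[26:28]
[29] read 'c'  n4⇒n1 (fail-walked)
[30] read 'b'  n1⇒n10 (fail-walked)
[31] read 'a'  n10⇒n11  ** P3@[31:31]
[32] read 'a'  n11⇒n13 (fail-walked)  ** P3@[32:32]
[33] read 'c'  n13⇒n15 (fail-walked)
[34] read 'c'  n15⇒n5 (fail-walked)  ** P1@[33:34]
[35] read 'c'  n5⇒n5 (fail-walked)  ** P1@[34:35]
[36] read 'a'  n5⇒n6  ** P3@[36:36]
[37] read 'a'  n6⇒n7  ** P3@[37:37]
[38] read 'b'  n7⇒n8  ** P0@[35:38],P2@[34:38],P5@[36:38]
[39] read 'a'  n8⇒n11 (fail-walked)  ** P3@[39:39]
[40] read 'a'  n11⇒n13 (fail-walked)  ** P3@[40:40]
[41] read 'c'  n13⇒n15 (fail-walked)
[42] read 'a'  n15⇒n16  ** P3@[42:42],P6@[40:42]
[43] read 'c'  n16⇒n15 (fail-walked)
[44] read 'c'  n15⇒n5 (fail-walked)  ** P1@[43:44]
[45] read 'c'  n5⇒n5 (fail-walked)  ** P1@[44:45]
[46] read 'c'  n5⇒n5 (fail-walked)  ** P1@[45:46]
[47] read 'c'  n5⇒n5 (fail-walked)  ** P1@[46:47]
[48] read 'c'  n5⇒n5 (fail-walked)  ** P1@[47:48]
[49] read 'b'  n5⇒n10 (fail-walked)
[50] read 'a'  n10⇒n11  ** P3@[50:50]
[51] read 'c'  n11⇒n12  ** P4@[49:51]
[52] read 'c'  n12⇒n5 (fail-walked)  ** P1@[51:52]
[53] read 'b'  n5⇒n10 (fail-walked)
[54] read 'a'  n10⇒n11  ** P3@[54:54]

All matches (sorted): [[0,3],[1,3],[2,5],[4,3],[5,3],[7,3],[7,6],[9,3],[9,6],[10,3],[11,0],[11,5],[14,1],[15,3],[16,3],[17,0],[17,2],[17,5],[20,3],[21,4],[24,3],[25,4],[26,3],[26,6],[27,3],[28,0],[28,5],[31,3],[32,3],[34,1],[35,1],[36,3],[37,3],[38,0],[38,2],[38,5],[39,3],[40,3],[42,3],[42,6],[44,1],[45,1],[46,1],[47,1],[48,1],[50,3],[51,4],[52,1],[54,3]]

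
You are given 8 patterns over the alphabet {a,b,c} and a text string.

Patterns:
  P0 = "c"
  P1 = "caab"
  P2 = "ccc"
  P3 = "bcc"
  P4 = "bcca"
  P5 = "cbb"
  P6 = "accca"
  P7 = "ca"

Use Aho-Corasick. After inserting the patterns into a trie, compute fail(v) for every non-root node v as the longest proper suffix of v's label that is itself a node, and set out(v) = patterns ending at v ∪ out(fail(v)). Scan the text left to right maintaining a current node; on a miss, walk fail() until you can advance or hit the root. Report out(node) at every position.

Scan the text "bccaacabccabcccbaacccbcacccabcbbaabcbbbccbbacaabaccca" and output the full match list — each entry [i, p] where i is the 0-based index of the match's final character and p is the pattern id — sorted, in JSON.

Construct AC machine:
Trie (insert patterns):
  n0 'ε': a→13 b→7 c→1
  n1 'c': a→2 b→11 c→5  [P0 ends]
  n2 'ca': a→3  [P7 ends]
  n3 'caa': b→4
  n4 'caab': ·  [P1 ends]
  n5 'cc': c→6
  n6 'ccc': ·  [P2 ends]
  n7 'b': c→8
  n8 'bc': c→9
  n9 'bcc': a→10  [P3 ends]
  n10 'bcca': ·  [P4 ends]
  n11 'cb': b→12
  n12 'cbb': ·  [P5 ends]
  n13 'a': c→14
  n14 'ac': c→15
  n15 'acc': c→16
  n16 'accc': a→17
  n17 'accca': ·  [P6 ends]

Failure links (BFS by depth):
  fail(1) 'c': from fail(0)=0 chase 'c': 0 ⇒ 0;  out={0}∪out(0)={0}
  fail(7) 'b': from fail(0)=0 chase 'b': 0 ⇒ 0;  out=∅∪out(0)=∅
  fail(13) 'a': from fail(0)=0 chase 'a': 0 ⇒ 0;  out=∅∪out(0)=∅
  fail(2) 'ca': from fail(1)=0 chase 'a': 0 ⇒ 13;  out={7}∪out(13)={7}
  fail(5) 'cc': from fail(1)=0 chase 'c': 0 ⇒ 1;  out=∅∪out(1)={0}
  fail(8) 'bc': from fail(7)=0 chase 'c': 0 ⇒ 1;  out=∅∪out(1)={0}
  fail(11) 'cb': from fail(1)=0 chase 'b': 0 ⇒ 7;  out=∅∪out(7)=∅
  fail(14) 'ac': from fail(13)=0 chase 'c': 0 ⇒ 1;  out=∅∪out(1)={0}
  fail(3) 'caa': from fail(2)=13 chase 'a': 13→0 ⇒ 13;  out=∅∪out(13)=∅
  fail(6) 'ccc': from fail(5)=1 chase 'c': 1 ⇒ 5;  out={2}∪out(5)={0,2}
  fail(9) 'bcc': from fail(8)=1 chase 'c': 1 ⇒ 5;  out={3}∪out(5)={0,3}
  fail(12) 'cbb': from fail(11)=7 chase 'b': 7→0 ⇒ 7;  out={5}∪out(7)={5}
  fail(15) 'acc': from fail(14)=1 chase 'c': 1 ⇒ 5;  out=∅∪out(5)={0}
  fail(4) 'caab': from fail(3)=13 chase 'b': 13→0 ⇒ 7;  out={1}∪out(7)={1}
  fail(10) 'bcca': from fail(9)=5 chase 'a': 5→1 ⇒ 2;  out={4}∪out(2)={4,7}
  fail(16) 'accc': from fail(15)=5 chase 'c': 5 ⇒ 6;  out=∅∪out(6)={0,2}
  fail(17) 'accca': from fail(16)=6 chase 'a': 6→5→1 ⇒ 2;  out={6}∪out(2)={6,7}

Text stream:
i=0 'b': node 0→7
i=1 'c': node 7→8  ** P0@[1:1]
i=2 'c': node 8→9  ** P0@[2:2],P3@[0:2]
i=3 'a': node 9→10  ** P4@[0:3],P7@[2:3]
i=4 'a': node 10→3 ·f
i=5 'c': node 3→14 ·f  ** P0@[5:5]
i=6 'a': node 14→2 ·f  ** P7@[5:6]
i=7 'b': node 2→7 ·f
i=8 'c': node 7→8  ** P0@[8:8]
i=9 'c': node 8→9  ** P0@[9:9],P3@[7:9]
i=10 'a': node 9→10  ** P4@[7:10],P7@[9:10]
i=11 'b': node 10→7 ·f
i=12 'c': node 7→8  ** P0@[12:12]
i=13 'c': node 8→9  ** P0@[13:13],P3@[11:13]
i=14 'c': node 9→6 ·f  ** P0@[14:14],P2@[12:14]
i=15 'b': node 6→11 ·f
i=16 'a': node 11→13 ·f
i=17 'a': node 13→13 ·f
i=18 'c': node 13→14  ** P0@[18:18]
i=19 'c': node 14→15  ** P0@[19:19]
i=20 'c': node 15→16  ** P0@[20:20],P2@[18:20]
i=21 'b': node 16→11 ·f
i=22 'c': node 11→8 ·f  ** P0@[22:22]
i=23 'a': node 8→2 ·f  ** P7@[22:23]
i=24 'c': node 2→14 ·f  ** P0@[24:24]
i=25 'c': node 14→15  ** P0@[25:25]
i=26 'c': node 15→16  ** P0@[26:26],P2@[24:26]
i=27 'a': node 16→17  ** P6@[23:27],P7@[26:27]
i=28 'b': node 17→7 ·f
i=29 'c': node 7→8  ** P0@[29:29]
i=30 'b': node 8→11 ·f
i=31 'b': node 11→12  ** P5@[29:31]
i=32 'a': node 12→13 ·f
i=33 'a': node 13→13 ·f
i=34 'b': node 13→7 ·f
i=35 'c': node 7→8  ** P0@[35:35]
i=36 'b': node 8→11 ·f
i=37 'b': node 11→12  ** P5@[35:37]
i=38 'b': node 12→7 ·f
i=39 'c': node 7→8  ** P0@[39:39]
i=40 'c': node 8→9  ** P0@[40:40],P3@[38:40]
i=41 'b': node 9→11 ·f
i=42 'b': node 11→12  ** P5@[40:42]
i=43 'a': node 12→13 ·f
i=44 'c': node 13→14  ** P0@[44:44]
i=45 'a': node 14→2 ·f  ** P7@[44:45]
i=46 'a': node 2→3
i=47 'b': node 3→4  ** P1@[44:47]
i=48 'a': node 4→13 ·f
i=49 'c': node 13→14  ** P0@[49:49]
i=50 'c': node 14→15  ** P0@[50:50]
i=51 'c': node 15→16  ** P0@[51:51],P2@[49:51]
i=52 'a': node 16→17  ** P6@[48:52],P7@[51:52]

Matches: [[1,0],[2,0],[2,3],[3,4],[3,7],[5,0],[6,7],[8,0],[9,0],[9,3],[10,4],[10,7],[12,0],[13,0],[13,3],[14,0],[14,2],[18,0],[19,0],[20,0],[20,2],[22,0],[23,7],[24,0],[25,0],[26,0],[26,2],[27,6],[27,7],[29,0],[31,5],[35,0],[37,5],[39,0],[40,0],[40,3],[42,5],[44,0],[45,7],[47,1],[49,0],[50,0],[51,0],[51,2],[52,6],[52,7]]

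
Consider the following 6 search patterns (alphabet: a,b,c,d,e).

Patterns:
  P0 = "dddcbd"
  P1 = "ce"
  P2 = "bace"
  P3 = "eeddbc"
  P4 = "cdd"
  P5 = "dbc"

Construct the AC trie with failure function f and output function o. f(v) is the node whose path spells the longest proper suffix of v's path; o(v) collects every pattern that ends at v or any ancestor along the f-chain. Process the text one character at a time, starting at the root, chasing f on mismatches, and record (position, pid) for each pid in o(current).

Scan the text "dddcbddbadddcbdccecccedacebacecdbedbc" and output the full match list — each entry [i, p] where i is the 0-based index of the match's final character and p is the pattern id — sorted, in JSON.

Construct AC machine:
Trie nodes:
  n0 'ε': b→9 c→7 d→1 e→13
  n1 'd': b→21 d→2
  n2 'dd': d→3
  n3 'ddd': c→4
  n4 'dddc': b→5
  n5 'dddcb': d→6
  n6 'dddcbd': ·  ←P0
  n7 'c': d→19 e→8
  n8 'ce': ·  ←P1
  n9 'b': a→10
  n10 'ba': c→11
  n11 'bac': e→12
  n12 'bace': ·  ←P2
  n13 'e': e→14
  n14 'ee': d→15
  n15 'eed': d→16
  n16 'eedd': b→17
  n17 'eeddb': c→18
  n18 'eeddbc': ·  ←P3
  n19 'cd': d→20
  n20 'cdd': ·  ←P4
  n21 'db': c→22
  n22 'dbc': ·  ←P5

BFS fail/out derivation:
  n1('d'): parent n0 fail=0; on 'd' 0 → fail=0;  out ∅∪∅=∅
  n7('c'): parent n0 fail=0; on 'c' 0 → fail=0;  out ∅∪∅=∅
  n9('b'): parent n0 fail=0; on 'b' 0 → fail=0;  out ∅∪∅=∅
  n13('e'): parent n0 fail=0; on 'e' 0 → fail=0;  out ∅∪∅=∅
  n2('dd'): parent n1 fail=0; on 'd' 0 → fail=1;  out ∅∪∅=∅
  n8('ce'): parent n7 fail=0; on 'e' 0 → fail=13;  out {1}∪∅={1}
  n10('ba'): parent n9 fail=0; on 'a' 0 → fail=0;  out ∅∪∅=∅
  n14('ee'): parent n13 fail=0; on 'e' 0 → fail=13;  out ∅∪∅=∅
  n19('cd'): parent n7 fail=0; on 'd' 0 → fail=1;  out ∅∪∅=∅
  n21('db'): parent n1 fail=0; on 'b' 0 → fail=9;  out ∅∪∅=∅
  n3('ddd'): parent n2 fail=1; on 'd' 1 → fail=2;  out ∅∪∅=∅
  n11('bac'): parent n10 fail=0; on 'c' 0 → fail=7;  out ∅∪∅=∅
  n15('eed'): parent n14 fail=13; on 'd' 13→0 → fail=1;  out ∅∪∅=∅
  n20('cdd'): parent n19 fail=1; on 'd' 1 → fail=2;  out {4}∪∅={4}
  n22('dbc'): parent n21 fail=9; on 'c' 9→0 → fail=7;  out {5}∪∅={5}
  n4('dddc'): parent n3 fail=2; on 'c' 2→1→0 → fail=7;  out ∅∪∅=∅
  n12('bace'): parent n11 fail=7; on 'e' 7 → fail=8;  out {2}∪{1}={1,2}
  n16('eedd'): parent n15 fail=1; on 'd' 1 → fail=2;  out ∅∪∅=∅
  n5('dddcb'): parent n4 fail=7; on 'b' 7→0 → fail=9;  out ∅∪∅=∅
  n17('eeddb'): parent n16 fail=2; on 'b' 2→1 → fail=21;  out ∅∪∅=∅
  n6('dddcbd'): parent n5 fail=9; on 'd' 9→0 → fail=1;  out {0}∪∅={0}
  n18('eeddbc'): parent n17 fail=21; on 'c' 21 → fail=22;  out {3}∪{5}={3,5}

Text stream:
i=0 'd': node 0→1
i=1 'd': node 1→2
i=2 'd': node 2→3
i=3 'c': node 3→4
i=4 'b': node 4→5
i=5 'd': node 5→6  → match P0@[0:5]
i=6 'd': node 6→2 (via fail)
i=7 'b': node 2→21 (via fail)
i=8 'a': node 21→10 (via fail)
i=9 'd': node 10→1 (via fail)
i=10 'd': node 1→2
i=11 'd': node 2→3
i=12 'c': node 3→4
i=13 'b': node 4→5
i=14 'd': node 5→6  → match P0@[9:14]
i=15 'c': node 6→7 (via fail)
i=16 'c': node 7→7 (via fail)
i=17 'e': node 7→8  → match P1@[16:17]
i=18 'c': node 8→7 (via fail)
i=19 'c': node 7→7 (via fail)
i=20 'c': node 7→7 (via fail)
i=21 'e': node 7→8  → match P1@[20:21]
i=22 'd': node 8→1 (via fail)
i=23 'a': node 1→0 (via fail)
i=24 'c': node 0→7
i=25 'e': node 7→8  → match P1@[24:25]
i=26 'b': node 8→9 (via fail)
i=27 'a': node 9→10
i=28 'c': node 10→11
i=29 'e': node 11→12  → match P1@[28:29],P2@[26:29]
i=30 'c': node 12→7 (via fail)
i=31 'd': node 7→19
i=32 'b': node 19→21 (via fail)
i=33 'e': node 21→13 (via fail)
i=34 'd': node 13→1 (via fail)
i=35 'b': node 1→21
i=36 'c': node 21→22  → match P5@[34:36]

All matches (sorted): [[5,0],[14,0],[17,1],[21,1],[25,1],[29,1],[29,2],[36,5]]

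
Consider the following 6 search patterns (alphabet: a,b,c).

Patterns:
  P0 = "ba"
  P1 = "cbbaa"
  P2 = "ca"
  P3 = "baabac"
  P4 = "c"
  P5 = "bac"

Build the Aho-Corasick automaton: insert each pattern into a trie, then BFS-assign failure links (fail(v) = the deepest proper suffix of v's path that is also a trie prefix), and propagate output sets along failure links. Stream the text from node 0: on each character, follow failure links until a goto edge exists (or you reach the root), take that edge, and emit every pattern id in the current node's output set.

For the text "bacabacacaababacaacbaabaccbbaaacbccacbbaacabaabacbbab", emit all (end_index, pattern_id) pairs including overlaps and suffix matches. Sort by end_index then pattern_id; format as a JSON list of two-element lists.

Build automaton:
Trie nodes:
  n0 'ε': b→1 c→3
  n1 'b': a→2
  n2 'ba': a→9 c→13  ←P0
  n3 'c': a→8 b→4  ←P4
  n4 'cb': b→5
  n5 'cbb': a→6
  n6 'cbba': a→7
  n7 'cbbaa': ·  ←P1
  n8 'ca': ·  ←P2
  n9 'baa': b→10
  n10 'baab': a→11
  n11 'baaba': c→12
  n12 'baabac': ·  ←P3
  n13 'bac': ·  ←P5

BFS fail/out derivation:
  fail(1) 'b': from fail(0)=0 chase 'b': 0 ⇒ 0;  out=∅∪out(0)=∅
  fail(3) 'c': from fail(0)=0 chase 'c': 0 ⇒ 0;  out={4}∪out(0)={4}
  fail(2) 'ba': from fail(1)=0 chase 'a': 0 ⇒ 0;  out={0}∪out(0)={0}
  fail(4) 'cb': from fail(3)=0 chase 'b': 0 ⇒ 1;  out=∅∪out(1)=∅
  fail(8) 'ca': from fail(3)=0 chase 'a': 0 ⇒ 0;  out={2}∪out(0)={2}
  fail(5) 'cbb': from fail(4)=1 chase 'b': 1→0 ⇒ 1;  out=∅∪out(1)=∅
  fail(9) 'baa': from fail(2)=0 chase 'a': 0 ⇒ 0;  out=∅∪out(0)=∅
  fail(13) 'bac': from fail(2)=0 chase 'c': 0 ⇒ 3;  out={5}∪out(3)={4,5}
  fail(6) 'cbba': from fail(5)=1 chase 'a': 1 ⇒ 2;  out=∅∪out(2)={0}
  fail(10) 'baab': from fail(9)=0 chase 'b': 0 ⇒ 1;  out=∅∪out(1)=∅
  fail(7) 'cbbaa': from fail(6)=2 chase 'a': 2 ⇒ 9;  out={1}∪out(9)={1}
  fail(11) 'baaba': from fail(10)=1 chase 'a': 1 ⇒ 2;  out=∅∪out(2)={0}
  fail(12) 'baabac': from fail(11)=2 chase 'c': 2 ⇒ 13;  out={3}∪out(13)={3,4,5}

Run:
pos 0 'b': at 1
pos 1 'a': at 2  emit P0@[0:1]
pos 2 'c': at 13  emit P4@[2:2],P5@[0:2]
pos 3 'a': at 8 (fail-walked)  emit P2@[2:3]
pos 4 'b': at 1 (fail-walked)
pos 5 'a': at 2  emit P0@[4:5]
pos 6 'c': at 13  emit P4@[6:6],P5@[4:6]
pos 7 'a': at 8 (fail-walked)  emit P2@[6:7]
pos 8 'c': at 3 (fail-walked)  emit P4@[8:8]
pos 9 'a': at 8  emit P2@[8:9]
pos 10 'a': at 0 (fail-walked)
pos 11 'b': at 1
pos 12 'a': at 2  emit P0@[11:12]
pos 13 'b': at 1 (fail-walked)
pos 14 'a': at 2  emit P0@[13:14]
pos 15 'c': at 13  emit P4@[15:15],P5@[13:15]
pos 16 'a': at 8 (fail-walked)  emit P2@[15:16]
pos 17 'a': at 0 (fail-walked)
pos 18 'c': at 3  emit P4@[18:18]
pos 19 'b': at 4
pos 20 'a': at 2 (fail-walked)  emit P0@[19:20]
pos 21 'a': at 9
pos 22 'b': at 10
pos 23 'a': at 11  emit P0@[22:23]
pos 24 'c': at 12  emit P3@[19:24],P4@[24:24],P5@[22:24]
pos 25 'c': at 3 (fail-walked)  emit P4@[25:25]
pos 26 'b': at 4
pos 27 'b': at 5
pos 28 'a': at 6  emit P0@[27:28]
pos 29 'a': at 7  emit P1@[25:29]
pos 30 'a': at 0 (fail-walked)
pos 31 'c': at 3  emit P4@[31:31]
pos 32 'b': at 4
pos 33 'c': at 3 (fail-walked)  emit P4@[33:33]
pos 34 'c': at 3 (fail-walked)  emit P4@[34:34]
pos 35 'a': at 8  emit P2@[34:35]
pos 36 'c': at 3 (fail-walked)  emit P4@[36:36]
pos 37 'b': at 4
pos 38 'b': at 5
pos 39 'a': at 6  emit P0@[38:39]
pos 40 'a': at 7  emit P1@[36:40]
pos 41 'c': at 3 (fail-walked)  emit P4@[41:41]
pos 42 'a': at 8  emit P2@[41:42]
pos 43 'b': at 1 (fail-walked)
pos 44 'a': at 2  emit P0@[43:44]
pos 45 'a': at 9
pos 46 'b': at 10
pos 47 'a': at 11  emit P0@[46:47]
pos 48 'c': at 12  emit P3@[43:48],P4@[48:48],P5@[46:48]
pos 49 'b': at 4 (fail-walked)
pos 50 'b': at 5
pos 51 'a': at 6  emit P0@[50:51]
pos 52 'b': at 1 (fail-walked)

Matches: [[1,0],[2,4],[2,5],[3,2],[5,0],[6,4],[6,5],[7,2],[8,4],[9,2],[12,0],[14,0],[15,4],[15,5],[16,2],[18,4],[20,0],[23,0],[24,3],[24,4],[24,5],[25,4],[28,0],[29,1],[31,4],[33,4],[34,4],[35,2],[36,4],[39,0],[40,1],[41,4],[42,2],[44,0],[47,0],[48,3],[48,4],[48,5],[51,0]]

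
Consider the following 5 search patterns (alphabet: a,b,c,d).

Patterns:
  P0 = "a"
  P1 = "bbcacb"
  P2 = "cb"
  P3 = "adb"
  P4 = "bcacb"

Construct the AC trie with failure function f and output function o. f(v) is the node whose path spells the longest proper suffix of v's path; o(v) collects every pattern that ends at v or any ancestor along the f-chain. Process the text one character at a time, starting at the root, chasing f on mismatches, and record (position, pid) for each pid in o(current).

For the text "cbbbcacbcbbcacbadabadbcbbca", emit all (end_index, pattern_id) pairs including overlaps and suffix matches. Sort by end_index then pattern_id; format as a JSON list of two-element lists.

Construct AC machine:
Trie (insert patterns):
  0='ε' goto a→1 b→2 c→8
  1='a' goto d→10  ←P0
  2='b' goto b→3 c→12
  3='bb' goto c→4
  4='bbc' goto a→5
  5='bbca' goto c→6
  6='bbcac' goto b→7
  7='bbcacb' goto ·  ←P1
  8='c' goto b→9
  9='cb' goto ·  ←P2
  10='ad' goto b→11
  11='adb' goto ·  ←P3
  12='bc' goto a→13
  13='bca' goto c→14
  14='bcac' goto b→15
  15='bcacb' goto ·  ←P4

BFS fail/out derivation:
  fail(1) 'a': from fail(0)=0 chase 'a': 0 ⇒ 0;  out={0}∪out(0)={0}
  fail(2) 'b': from fail(0)=0 chase 'b': 0 ⇒ 0;  out=∅∪out(0)=∅
  fail(8) 'c': from fail(0)=0 chase 'c': 0 ⇒ 0;  out=∅∪out(0)=∅
  fail(3) 'bb': from fail(2)=0 chase 'b': 0 ⇒ 2;  out=∅∪out(2)=∅
  fail(9) 'cb': from fail(8)=0 chase 'b': 0 ⇒ 2;  out={2}∪out(2)={2}
  fail(10) 'ad': from fail(1)=0 chase 'd': 0 ⇒ 0;  out=∅∪out(0)=∅
  fail(12) 'bc': from fail(2)=0 chase 'c': 0 ⇒ 8;  out=∅∪out(8)=∅
  fail(4) 'bbc': from fail(3)=2 chase 'c': 2 ⇒ 12;  out=∅∪out(12)=∅
  fail(11) 'adb': from fail(10)=0 chase 'b': 0 ⇒ 2;  out={3}∪out(2)={3}
  fail(13) 'bca': from fail(12)=8 chase 'a': 8→0 ⇒ 1;  out=∅∪out(1)={0}
  fail(5) 'bbca': from fail(4)=12 chase 'a': 12 ⇒ 13;  out=∅∪out(13)={0}
  fail(14) 'bcac': from fail(13)=1 chase 'c': 1→0 ⇒ 8;  out=∅∪out(8)=∅
  fail(6) 'bbcac': from fail(5)=13 chase 'c': 13 ⇒ 14;  out=∅∪out(14)=∅
  fail(15) 'bcacb': from fail(14)=8 chase 'b': 8 ⇒ 9;  out={4}∪out(9)={2,4}
  fail(7) 'bbcacb': from fail(6)=14 chase 'b': 14 ⇒ 15;  out={1}∪out(15)={1,2,4}

Run:
pos 0 'c': at 8
pos 1 'b': at 9  → match P2@[0:1]
pos 2 'b': at 3 ·f
pos 3 'b': at 3 ·f
pos 4 'c': at 4
pos 5 'a': at 5  → match P0@[5:5]
pos 6 'c': at 6
pos 7 'b': at 7  → match P1@[2:7],P2@[6:7],P4@[3:7]
pos 8 'c': at 12 ·f
pos 9 'b': at 9 ·f  → match P2@[8:9]
pos 10 'b': at 3 ·f
pos 11 'c': at 4
pos 12 'a': at 5  → match P0@[12:12]
pos 13 'c': at 6
pos 14 'b': at 7  → match P1@[9:14],P2@[13:14],P4@[10:14]
pos 15 'a': at 1 ·f  → match P0@[15:15]
pos 16 'd': at 10
pos 17 'a': at 1 ·f  → match P0@[17:17]
pos 18 'b': at 2 ·f
pos 19 'a': at 1 ·f  → match P0@[19:19]
pos 20 'd': at 10
pos 21 'b': at 11  → match P3@[19:21]
pos 22 'c': at 12 ·f
pos 23 'b': at 9 ·f  → match P2@[22:23]
pos 24 'b': at 3 ·f
pos 25 'c': at 4
pos 26 'a': at 5  → match P0@[26:26]

Result: [[1,2],[5,0],[7,1],[7,2],[7,4],[9,2],[12,0],[14,1],[14,2],[14,4],[15,0],[17,0],[19,0],[21,3],[23,2],[26,0]]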